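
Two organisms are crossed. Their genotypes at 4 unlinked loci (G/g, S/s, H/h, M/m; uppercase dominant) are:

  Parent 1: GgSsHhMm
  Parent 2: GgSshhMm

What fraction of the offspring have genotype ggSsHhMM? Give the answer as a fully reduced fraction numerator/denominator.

P(ggSsHhMM) = 1/64

GgSsHhMm gametes: GSHM×1, GSHm×1, GShM×1, GShm×1, GsHM×1, GsHm×1, GshM×1, Gshm×1, gSHM×1, gSHm×1, gShM×1, gShm×1, gsHM×1, gsHm×1, gshM×1, gshm×1
GgSshhMm gametes: GShM×2, GShm×2, GshM×2, Gshm×2, gShM×2, gShm×2, gshM×2, gshm×2
GgSsHhMm×GgSshhMm grid (16·16=256): GGSSHhMM=2 GGSSHhMm=4 GGSSHhmm=2 GGSShhMM=2 GGSShhMm=4 GGSShhmm=2 GGSsHhMM=4 GGSsHhMm=8 GGSsHhmm=4 GGSshhMM=4 GGSshhMm=8 GGSshhmm=4 GGssHhMM=2 GGssHhMm=4 GGssHhmm=2 GGsshhMM=2 GGsshhMm=4 GGsshhmm=2 GgSSHhMM=4 GgSSHhMm=8 GgSSHhmm=4 GgSShhMM=4 GgSShhMm=8 GgSShhmm=4 GgSsHhMM=8 GgSsHhMm=16 GgSsHhmm=8 GgSshhMM=8 GgSshhMm=16 GgSshhmm=8 GgssHhMM=4 GgssHhMm=8 GgssHhmm=4 GgsshhMM=4 GgsshhMm=8 Ggsshhmm=4 ggSSHhMM=2 ggSSHhMm=4 ggSSHhmm=2 ggSShhMM=2 ggSShhMm=4 ggSShhmm=2 ggSsHhMM=4 ggSsHhMm=8 ggSsHhmm=4 ggSshhMM=4 ggSshhMm=8 ggSshhmm=4 ggssHhMM=2 ggssHhMm=4 ggssHhmm=2 ggsshhMM=2 ggsshhMm=4 ggsshhmm=2
ggSsHhMM hits 4/256; gcd=4; 4÷4/256÷4 = 1/64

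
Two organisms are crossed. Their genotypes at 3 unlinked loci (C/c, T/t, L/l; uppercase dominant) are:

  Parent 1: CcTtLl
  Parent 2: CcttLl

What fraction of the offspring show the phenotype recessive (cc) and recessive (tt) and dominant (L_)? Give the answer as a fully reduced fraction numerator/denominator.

CcTtLl gametes: CTL×1, CTl×1, CtL×1, Ctl×1, cTL×1, cTl×1, ctL×1, ctl×1
CcttLl gametes: CtL×2, Ctl×2, ctL×2, ctl×2
CcTtLl×CcttLl grid (8·8=64): CCTtLL=2 CCTtLl=4 CCTtll=2 CCttLL=2 CCttLl=4 CCttll=2 CcTtLL=4 CcTtLl=8 CcTtll=4 CcttLL=4 CcttLl=8 Ccttll=4 ccTtLL=2 ccTtLl=4 ccTtll=2 ccttLL=2 ccttLl=4 ccttll=2
cc tt L_ hits 6/64; gcd=2; 6÷2/64÷2 = 3/32

P(cc tt L_) = 3/32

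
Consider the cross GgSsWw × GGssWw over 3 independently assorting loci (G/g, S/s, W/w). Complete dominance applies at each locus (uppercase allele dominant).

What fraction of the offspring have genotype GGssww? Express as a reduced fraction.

GgSsWw gametes: GSW×1, GSw×1, GsW×1, Gsw×1, gSW×1, gSw×1, gsW×1, gsw×1
GGssWw gametes: GsW×4, Gsw×4
GgSsWw×GGssWw grid (8·8=64): GGSsWW=4 GGSsWw=8 GGSsww=4 GGssWW=4 GGssWw=8 GGssww=4 GgSsWW=4 GgSsWw=8 GgSsww=4 GgssWW=4 GgssWw=8 Ggssww=4
GGssww hits 4/64; gcd=4; 4÷4/64÷4 = 1/16

P(GGssww) = 1/16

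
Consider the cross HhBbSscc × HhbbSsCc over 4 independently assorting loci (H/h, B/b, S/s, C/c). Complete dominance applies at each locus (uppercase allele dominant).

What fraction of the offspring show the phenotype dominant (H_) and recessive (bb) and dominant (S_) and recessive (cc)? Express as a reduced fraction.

P(H_ bb S_ cc) = 9/64

HhBbSscc gametes: HBSc×2, HBsc×2, HbSc×2, Hbsc×2, hBSc×2, hBsc×2, hbSc×2, hbsc×2
HhbbSsCc gametes: HbSC×2, HbSc×2, HbsC×2, Hbsc×2, hbSC×2, hbSc×2, hbsC×2, hbsc×2
HhBbSscc×HhbbSsCc grid (16·16=256): HHBbSSCc=4 HHBbSScc=4 HHBbSsCc=8 HHBbSscc=8 HHBbssCc=4 HHBbsscc=4 HHbbSSCc=4 HHbbSScc=4 HHbbSsCc=8 HHbbSscc=8 HHbbssCc=4 HHbbsscc=4 HhBbSSCc=8 HhBbSScc=8 HhBbSsCc=16 HhBbSscc=16 HhBbssCc=8 HhBbsscc=8 HhbbSSCc=8 HhbbSScc=8 HhbbSsCc=16 HhbbSscc=16 HhbbssCc=8 Hhbbsscc=8 hhBbSSCc=4 hhBbSScc=4 hhBbSsCc=8 hhBbSscc=8 hhBbssCc=4 hhBbsscc=4 hhbbSSCc=4 hhbbSScc=4 hhbbSsCc=8 hhbbSscc=8 hhbbssCc=4 hhbbsscc=4
H_ bb S_ cc hits 36/256; gcd=4; 36÷4/256÷4 = 9/64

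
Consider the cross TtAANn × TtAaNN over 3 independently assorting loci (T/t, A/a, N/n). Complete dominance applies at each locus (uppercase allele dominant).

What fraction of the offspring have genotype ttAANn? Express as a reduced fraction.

P(ttAANn) = 1/16

TtAANn gametes: TAN×2, TAn×2, tAN×2, tAn×2
TtAaNN gametes: TAN×2, TaN×2, tAN×2, taN×2
TtAANn×TtAaNN grid (8·8=64): TTAANN=4 TTAANn=4 TTAaNN=4 TTAaNn=4 TtAANN=8 TtAANn=8 TtAaNN=8 TtAaNn=8 ttAANN=4 ttAANn=4 ttAaNN=4 ttAaNn=4
ttAANn hits 4/64; gcd=4; 4÷4/64÷4 = 1/16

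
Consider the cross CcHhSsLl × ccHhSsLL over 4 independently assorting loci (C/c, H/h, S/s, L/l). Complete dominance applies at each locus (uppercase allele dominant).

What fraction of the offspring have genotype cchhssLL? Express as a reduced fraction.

CcHhSsLl gametes: CHSL×1, CHSl×1, CHsL×1, CHsl×1, ChSL×1, ChSl×1, ChsL×1, Chsl×1, cHSL×1, cHSl×1, cHsL×1, cHsl×1, chSL×1, chSl×1, chsL×1, chsl×1
ccHhSsLL gametes: cHSL×4, cHsL×4, chSL×4, chsL×4
CcHhSsLl×ccHhSsLL grid (16·16=256): CcHHSSLL=4 CcHHSSLl=4 CcHHSsLL=8 CcHHSsLl=8 CcHHssLL=4 CcHHssLl=4 CcHhSSLL=8 CcHhSSLl=8 CcHhSsLL=16 CcHhSsLl=16 CcHhssLL=8 CcHhssLl=8 CchhSSLL=4 CchhSSLl=4 CchhSsLL=8 CchhSsLl=8 CchhssLL=4 CchhssLl=4 ccHHSSLL=4 ccHHSSLl=4 ccHHSsLL=8 ccHHSsLl=8 ccHHssLL=4 ccHHssLl=4 ccHhSSLL=8 ccHhSSLl=8 ccHhSsLL=16 ccHhSsLl=16 ccHhssLL=8 ccHhssLl=8 cchhSSLL=4 cchhSSLl=4 cchhSsLL=8 cchhSsLl=8 cchhssLL=4 cchhssLl=4
cchhssLL hits 4/256; gcd=4; 4÷4/256÷4 = 1/64

P(cchhssLL) = 1/64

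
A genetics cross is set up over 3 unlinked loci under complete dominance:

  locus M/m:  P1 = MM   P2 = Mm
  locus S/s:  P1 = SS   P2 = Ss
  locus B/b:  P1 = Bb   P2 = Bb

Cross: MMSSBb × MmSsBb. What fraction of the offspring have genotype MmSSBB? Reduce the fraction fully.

MMSSBb gametes: MSB×4, MSb×4
MmSsBb gametes: MSB×1, MSb×1, MsB×1, Msb×1, mSB×1, mSb×1, msB×1, msb×1
MMSSBb×MmSsBb grid (8·8=64): MMSSBB=4 MMSSBb=8 MMSSbb=4 MMSsBB=4 MMSsBb=8 MMSsbb=4 MmSSBB=4 MmSSBb=8 MmSSbb=4 MmSsBB=4 MmSsBb=8 MmSsbb=4
MmSSBB hits 4/64; gcd=4; 4÷4/64÷4 = 1/16

P(MmSSBB) = 1/16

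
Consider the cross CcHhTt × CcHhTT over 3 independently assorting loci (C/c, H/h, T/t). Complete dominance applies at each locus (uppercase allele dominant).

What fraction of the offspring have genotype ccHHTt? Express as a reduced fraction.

CcHhTt gametes: CHT×1, CHt×1, ChT×1, Cht×1, cHT×1, cHt×1, chT×1, cht×1
CcHhTT gametes: CHT×2, ChT×2, cHT×2, chT×2
CcHhTt×CcHhTT grid (8·8=64): CCHHTT=2 CCHHTt=2 CCHhTT=4 CCHhTt=4 CChhTT=2 CChhTt=2 CcHHTT=4 CcHHTt=4 CcHhTT=8 CcHhTt=8 CchhTT=4 CchhTt=4 ccHHTT=2 ccHHTt=2 ccHhTT=4 ccHhTt=4 cchhTT=2 cchhTt=2
ccHHTt hits 2/64; gcd=2; 2÷2/64÷2 = 1/32

P(ccHHTt) = 1/32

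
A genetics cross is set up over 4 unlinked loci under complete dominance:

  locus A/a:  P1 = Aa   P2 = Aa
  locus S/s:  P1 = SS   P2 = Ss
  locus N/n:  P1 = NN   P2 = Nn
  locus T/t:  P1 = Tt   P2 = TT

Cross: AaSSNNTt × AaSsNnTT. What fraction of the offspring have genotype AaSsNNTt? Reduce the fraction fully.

AaSSNNTt gametes: ASNT×4, ASNt×4, aSNT×4, aSNt×4
AaSsNnTT gametes: ASNT×2, ASnT×2, AsNT×2, AsnT×2, aSNT×2, aSnT×2, asNT×2, asnT×2
AaSSNNTt×AaSsNnTT grid (16·16=256): AASSNNTT=8 AASSNNTt=8 AASSNnTT=8 AASSNnTt=8 AASsNNTT=8 AASsNNTt=8 AASsNnTT=8 AASsNnTt=8 AaSSNNTT=16 AaSSNNTt=16 AaSSNnTT=16 AaSSNnTt=16 AaSsNNTT=16 AaSsNNTt=16 AaSsNnTT=16 AaSsNnTt=16 aaSSNNTT=8 aaSSNNTt=8 aaSSNnTT=8 aaSSNnTt=8 aaSsNNTT=8 aaSsNNTt=8 aaSsNnTT=8 aaSsNnTt=8
AaSsNNTt hits 16/256; gcd=16; 16÷16/256÷16 = 1/16

P(AaSsNNTt) = 1/16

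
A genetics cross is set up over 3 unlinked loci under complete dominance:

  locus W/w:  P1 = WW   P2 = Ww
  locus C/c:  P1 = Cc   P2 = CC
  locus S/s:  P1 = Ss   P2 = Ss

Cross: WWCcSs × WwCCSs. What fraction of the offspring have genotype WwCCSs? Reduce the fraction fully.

WWCcSs gametes: WCS×2, WCs×2, WcS×2, Wcs×2
WwCCSs gametes: WCS×2, WCs×2, wCS×2, wCs×2
WWCcSs×WwCCSs grid (8·8=64): WWCCSS=4 WWCCSs=8 WWCCss=4 WWCcSS=4 WWCcSs=8 WWCcss=4 WwCCSS=4 WwCCSs=8 WwCCss=4 WwCcSS=4 WwCcSs=8 WwCcss=4
WwCCSs hits 8/64; gcd=8; 8÷8/64÷8 = 1/8

P(WwCCSs) = 1/8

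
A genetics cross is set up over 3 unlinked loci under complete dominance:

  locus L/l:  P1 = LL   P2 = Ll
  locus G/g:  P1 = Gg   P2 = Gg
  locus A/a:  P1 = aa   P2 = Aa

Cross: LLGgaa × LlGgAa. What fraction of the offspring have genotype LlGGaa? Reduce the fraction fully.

P(LlGGaa) = 1/16

LLGgaa gametes: LGa×4, Lga×4
LlGgAa gametes: LGA×1, LGa×1, LgA×1, Lga×1, lGA×1, lGa×1, lgA×1, lga×1
LLGgaa×LlGgAa grid (8·8=64): LLGGAa=4 LLGGaa=4 LLGgAa=8 LLGgaa=8 LLggAa=4 LLggaa=4 LlGGAa=4 LlGGaa=4 LlGgAa=8 LlGgaa=8 LlggAa=4 Llggaa=4
LlGGaa hits 4/64; gcd=4; 4÷4/64÷4 = 1/16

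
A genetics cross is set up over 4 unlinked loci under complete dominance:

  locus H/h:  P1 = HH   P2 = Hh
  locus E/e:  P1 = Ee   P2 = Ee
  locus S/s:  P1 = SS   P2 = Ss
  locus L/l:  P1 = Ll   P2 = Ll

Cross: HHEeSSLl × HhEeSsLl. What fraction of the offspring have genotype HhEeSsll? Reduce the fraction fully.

HHEeSSLl gametes: HESL×4, HESl×4, HeSL×4, HeSl×4
HhEeSsLl gametes: HESL×1, HESl×1, HEsL×1, HEsl×1, HeSL×1, HeSl×1, HesL×1, Hesl×1, hESL×1, hESl×1, hEsL×1, hEsl×1, heSL×1, heSl×1, hesL×1, hesl×1
HHEeSSLl×HhEeSsLl grid (16·16=256): HHEESSLL=4 HHEESSLl=8 HHEESSll=4 HHEESsLL=4 HHEESsLl=8 HHEESsll=4 HHEeSSLL=8 HHEeSSLl=16 HHEeSSll=8 HHEeSsLL=8 HHEeSsLl=16 HHEeSsll=8 HHeeSSLL=4 HHeeSSLl=8 HHeeSSll=4 HHeeSsLL=4 HHeeSsLl=8 HHeeSsll=4 HhEESSLL=4 HhEESSLl=8 HhEESSll=4 HhEESsLL=4 HhEESsLl=8 HhEESsll=4 HhEeSSLL=8 HhEeSSLl=16 HhEeSSll=8 HhEeSsLL=8 HhEeSsLl=16 HhEeSsll=8 HheeSSLL=4 HheeSSLl=8 HheeSSll=4 HheeSsLL=4 HheeSsLl=8 HheeSsll=4
HhEeSsll hits 8/256; gcd=8; 8÷8/256÷8 = 1/32

P(HhEeSsll) = 1/32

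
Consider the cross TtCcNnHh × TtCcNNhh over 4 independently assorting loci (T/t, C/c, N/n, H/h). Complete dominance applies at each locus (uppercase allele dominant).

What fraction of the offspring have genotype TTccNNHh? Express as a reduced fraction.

TtCcNnHh gametes: TCNH×1, TCNh×1, TCnH×1, TCnh×1, TcNH×1, TcNh×1, TcnH×1, Tcnh×1, tCNH×1, tCNh×1, tCnH×1, tCnh×1, tcNH×1, tcNh×1, tcnH×1, tcnh×1
TtCcNNhh gametes: TCNh×4, TcNh×4, tCNh×4, tcNh×4
TtCcNnHh×TtCcNNhh grid (16·16=256): TTCCNNHh=4 TTCCNNhh=4 TTCCNnHh=4 TTCCNnhh=4 TTCcNNHh=8 TTCcNNhh=8 TTCcNnHh=8 TTCcNnhh=8 TTccNNHh=4 TTccNNhh=4 TTccNnHh=4 TTccNnhh=4 TtCCNNHh=8 TtCCNNhh=8 TtCCNnHh=8 TtCCNnhh=8 TtCcNNHh=16 TtCcNNhh=16 TtCcNnHh=16 TtCcNnhh=16 TtccNNHh=8 TtccNNhh=8 TtccNnHh=8 TtccNnhh=8 ttCCNNHh=4 ttCCNNhh=4 ttCCNnHh=4 ttCCNnhh=4 ttCcNNHh=8 ttCcNNhh=8 ttCcNnHh=8 ttCcNnhh=8 ttccNNHh=4 ttccNNhh=4 ttccNnHh=4 ttccNnhh=4
TTccNNHh hits 4/256; gcd=4; 4÷4/256÷4 = 1/64

P(TTccNNHh) = 1/64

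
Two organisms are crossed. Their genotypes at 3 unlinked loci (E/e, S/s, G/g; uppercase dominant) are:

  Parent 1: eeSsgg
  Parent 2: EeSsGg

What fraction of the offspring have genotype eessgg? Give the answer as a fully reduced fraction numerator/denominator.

eeSsgg gametes: eSg×4, esg×4
EeSsGg gametes: ESG×1, ESg×1, EsG×1, Esg×1, eSG×1, eSg×1, esG×1, esg×1
eeSsgg×EeSsGg grid (8·8=64): EeSSGg=4 EeSSgg=4 EeSsGg=8 EeSsgg=8 EessGg=4 Eessgg=4 eeSSGg=4 eeSSgg=4 eeSsGg=8 eeSsgg=8 eessGg=4 eessgg=4
eessgg hits 4/64; gcd=4; 4÷4/64÷4 = 1/16

P(eessgg) = 1/16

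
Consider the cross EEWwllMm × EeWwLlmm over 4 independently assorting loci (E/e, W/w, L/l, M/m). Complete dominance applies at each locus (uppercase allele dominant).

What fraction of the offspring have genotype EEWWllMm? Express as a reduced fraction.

EEWwllMm gametes: EWlM×4, EWlm×4, EwlM×4, Ewlm×4
EeWwLlmm gametes: EWLm×2, EWlm×2, EwLm×2, Ewlm×2, eWLm×2, eWlm×2, ewLm×2, ewlm×2
EEWwllMm×EeWwLlmm grid (16·16=256): EEWWLlMm=8 EEWWLlmm=8 EEWWllMm=8 EEWWllmm=8 EEWwLlMm=16 EEWwLlmm=16 EEWwllMm=16 EEWwllmm=16 EEwwLlMm=8 EEwwLlmm=8 EEwwllMm=8 EEwwllmm=8 EeWWLlMm=8 EeWWLlmm=8 EeWWllMm=8 EeWWllmm=8 EeWwLlMm=16 EeWwLlmm=16 EeWwllMm=16 EeWwllmm=16 EewwLlMm=8 EewwLlmm=8 EewwllMm=8 Eewwllmm=8
EEWWllMm hits 8/256; gcd=8; 8÷8/256÷8 = 1/32

P(EEWWllMm) = 1/32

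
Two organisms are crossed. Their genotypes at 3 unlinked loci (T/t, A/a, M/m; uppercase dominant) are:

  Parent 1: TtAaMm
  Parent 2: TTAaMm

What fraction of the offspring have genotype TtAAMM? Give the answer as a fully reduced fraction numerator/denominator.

TtAaMm gametes: TAM×1, TAm×1, TaM×1, Tam×1, tAM×1, tAm×1, taM×1, tam×1
TTAaMm gametes: TAM×2, TAm×2, TaM×2, Tam×2
TtAaMm×TTAaMm grid (8·8=64): TTAAMM=2 TTAAMm=4 TTAAmm=2 TTAaMM=4 TTAaMm=8 TTAamm=4 TTaaMM=2 TTaaMm=4 TTaamm=2 TtAAMM=2 TtAAMm=4 TtAAmm=2 TtAaMM=4 TtAaMm=8 TtAamm=4 TtaaMM=2 TtaaMm=4 Ttaamm=2
TtAAMM hits 2/64; gcd=2; 2÷2/64÷2 = 1/32

P(TtAAMM) = 1/32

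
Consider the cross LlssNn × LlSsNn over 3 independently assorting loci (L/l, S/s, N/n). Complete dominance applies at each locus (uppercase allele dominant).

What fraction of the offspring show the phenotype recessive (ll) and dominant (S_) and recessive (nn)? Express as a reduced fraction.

P(ll S_ nn) = 1/32

LlssNn gametes: LsN×2, Lsn×2, lsN×2, lsn×2
LlSsNn gametes: LSN×1, LSn×1, LsN×1, Lsn×1, lSN×1, lSn×1, lsN×1, lsn×1
LlssNn×LlSsNn grid (8·8=64): LLSsNN=2 LLSsNn=4 LLSsnn=2 LLssNN=2 LLssNn=4 LLssnn=2 LlSsNN=4 LlSsNn=8 LlSsnn=4 LlssNN=4 LlssNn=8 Llssnn=4 llSsNN=2 llSsNn=4 llSsnn=2 llssNN=2 llssNn=4 llssnn=2
ll S_ nn hits 2/64; gcd=2; 2÷2/64÷2 = 1/32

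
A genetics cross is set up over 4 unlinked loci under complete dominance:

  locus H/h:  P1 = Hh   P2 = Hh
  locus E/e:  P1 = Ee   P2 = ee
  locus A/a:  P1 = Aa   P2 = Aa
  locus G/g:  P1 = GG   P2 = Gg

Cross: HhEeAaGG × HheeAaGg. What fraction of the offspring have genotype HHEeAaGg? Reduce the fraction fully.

HhEeAaGG gametes: HEAG×2, HEaG×2, HeAG×2, HeaG×2, hEAG×2, hEaG×2, heAG×2, heaG×2
HheeAaGg gametes: HeAG×2, HeAg×2, HeaG×2, Heag×2, heAG×2, heAg×2, heaG×2, heag×2
HhEeAaGG×HheeAaGg grid (16·16=256): HHEeAAGG=4 HHEeAAGg=4 HHEeAaGG=8 HHEeAaGg=8 HHEeaaGG=4 HHEeaaGg=4 HHeeAAGG=4 HHeeAAGg=4 HHeeAaGG=8 HHeeAaGg=8 HHeeaaGG=4 HHeeaaGg=4 HhEeAAGG=8 HhEeAAGg=8 HhEeAaGG=16 HhEeAaGg=16 HhEeaaGG=8 HhEeaaGg=8 HheeAAGG=8 HheeAAGg=8 HheeAaGG=16 HheeAaGg=16 HheeaaGG=8 HheeaaGg=8 hhEeAAGG=4 hhEeAAGg=4 hhEeAaGG=8 hhEeAaGg=8 hhEeaaGG=4 hhEeaaGg=4 hheeAAGG=4 hheeAAGg=4 hheeAaGG=8 hheeAaGg=8 hheeaaGG=4 hheeaaGg=4
HHEeAaGg hits 8/256; gcd=8; 8÷8/256÷8 = 1/32

P(HHEeAaGg) = 1/32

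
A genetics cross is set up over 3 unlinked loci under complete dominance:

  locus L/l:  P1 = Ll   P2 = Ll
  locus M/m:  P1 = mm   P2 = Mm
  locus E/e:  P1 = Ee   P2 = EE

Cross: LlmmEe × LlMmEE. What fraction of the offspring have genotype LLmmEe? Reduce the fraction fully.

LlmmEe gametes: LmE×2, Lme×2, lmE×2, lme×2
LlMmEE gametes: LME×2, LmE×2, lME×2, lmE×2
LlmmEe×LlMmEE grid (8·8=64): LLMmEE=4 LLMmEe=4 LLmmEE=4 LLmmEe=4 LlMmEE=8 LlMmEe=8 LlmmEE=8 LlmmEe=8 llMmEE=4 llMmEe=4 llmmEE=4 llmmEe=4
LLmmEe hits 4/64; gcd=4; 4÷4/64÷4 = 1/16

P(LLmmEe) = 1/16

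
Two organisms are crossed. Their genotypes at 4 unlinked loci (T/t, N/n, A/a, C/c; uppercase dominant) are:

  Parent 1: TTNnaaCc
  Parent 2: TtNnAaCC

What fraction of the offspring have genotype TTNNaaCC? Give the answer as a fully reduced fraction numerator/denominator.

TTNnaaCc gametes: TNaC×4, TNac×4, TnaC×4, Tnac×4
TtNnAaCC gametes: TNAC×2, TNaC×2, TnAC×2, TnaC×2, tNAC×2, tNaC×2, tnAC×2, tnaC×2
TTNnaaCc×TtNnAaCC grid (16·16=256): TTNNAaCC=8 TTNNAaCc=8 TTNNaaCC=8 TTNNaaCc=8 TTNnAaCC=16 TTNnAaCc=16 TTNnaaCC=16 TTNnaaCc=16 TTnnAaCC=8 TTnnAaCc=8 TTnnaaCC=8 TTnnaaCc=8 TtNNAaCC=8 TtNNAaCc=8 TtNNaaCC=8 TtNNaaCc=8 TtNnAaCC=16 TtNnAaCc=16 TtNnaaCC=16 TtNnaaCc=16 TtnnAaCC=8 TtnnAaCc=8 TtnnaaCC=8 TtnnaaCc=8
TTNNaaCC hits 8/256; gcd=8; 8÷8/256÷8 = 1/32

P(TTNNaaCC) = 1/32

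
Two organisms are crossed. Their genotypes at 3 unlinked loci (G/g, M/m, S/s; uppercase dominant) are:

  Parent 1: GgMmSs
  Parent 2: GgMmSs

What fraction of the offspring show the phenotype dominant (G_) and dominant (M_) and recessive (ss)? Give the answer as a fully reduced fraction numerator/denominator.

P(G_ M_ ss) = 9/64

GgMmSs gametes: GMS×1, GMs×1, GmS×1, Gms×1, gMS×1, gMs×1, gmS×1, gms×1
GgMmSs gametes: GMS×1, GMs×1, GmS×1, Gms×1, gMS×1, gMs×1, gmS×1, gms×1
GgMmSs×GgMmSs grid (8·8=64): GGMMSS=1 GGMMSs=2 GGMMss=1 GGMmSS=2 GGMmSs=4 GGMmss=2 GGmmSS=1 GGmmSs=2 GGmmss=1 GgMMSS=2 GgMMSs=4 GgMMss=2 GgMmSS=4 GgMmSs=8 GgMmss=4 GgmmSS=2 GgmmSs=4 Ggmmss=2 ggMMSS=1 ggMMSs=2 ggMMss=1 ggMmSS=2 ggMmSs=4 ggMmss=2 ggmmSS=1 ggmmSs=2 ggmmss=1
G_ M_ ss hits 9/64; gcd=1; 9÷1/64÷1 = 9/64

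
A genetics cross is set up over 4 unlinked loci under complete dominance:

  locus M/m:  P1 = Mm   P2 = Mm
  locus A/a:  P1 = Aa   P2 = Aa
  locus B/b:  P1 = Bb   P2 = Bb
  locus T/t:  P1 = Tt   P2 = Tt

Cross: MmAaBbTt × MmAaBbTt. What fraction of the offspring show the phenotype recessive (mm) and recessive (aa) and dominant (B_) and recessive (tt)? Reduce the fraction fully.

MmAaBbTt gametes: MABT×1, MABt×1, MAbT×1, MAbt×1, MaBT×1, MaBt×1, MabT×1, Mabt×1, mABT×1, mABt×1, mAbT×1, mAbt×1, maBT×1, maBt×1, mabT×1, mabt×1
MmAaBbTt gametes: MABT×1, MABt×1, MAbT×1, MAbt×1, MaBT×1, MaBt×1, MabT×1, Mabt×1, mABT×1, mABt×1, mAbT×1, mAbt×1, maBT×1, maBt×1, mabT×1, mabt×1
MmAaBbTt×MmAaBbTt grid (16·16=256): MMAABBTT=1 MMAABBTt=2 MMAABBtt=1 MMAABbTT=2 MMAABbTt=4 MMAABbtt=2 MMAAbbTT=1 MMAAbbTt=2 MMAAbbtt=1 MMAaBBTT=2 MMAaBBTt=4 MMAaBBtt=2 MMAaBbTT=4 MMAaBbTt=8 MMAaBbtt=4 MMAabbTT=2 MMAabbTt=4 MMAabbtt=2 MMaaBBTT=1 MMaaBBTt=2 MMaaBBtt=1 MMaaBbTT=2 MMaaBbTt=4 MMaaBbtt=2 MMaabbTT=1 MMaabbTt=2 MMaabbtt=1 MmAABBTT=2 MmAABBTt=4 MmAABBtt=2 MmAABbTT=4 MmAABbTt=8 MmAABbtt=4 MmAAbbTT=2 MmAAbbTt=4 MmAAbbtt=2 MmAaBBTT=4 MmAaBBTt=8 MmAaBBtt=4 MmAaBbTT=8 MmAaBbTt=16 MmAaBbtt=8 MmAabbTT=4 MmAabbTt=8 MmAabbtt=4 MmaaBBTT=2 MmaaBBTt=4 MmaaBBtt=2 MmaaBbTT=4 MmaaBbTt=8 MmaaBbtt=4 MmaabbTT=2 MmaabbTt=4 Mmaabbtt=2 mmAABBTT=1 mmAABBTt=2 mmAABBtt=1 mmAABbTT=2 mmAABbTt=4 mmAABbtt=2 mmAAbbTT=1 mmAAbbTt=2 mmAAbbtt=1 mmAaBBTT=2 mmAaBBTt=4 mmAaBBtt=2 mmAaBbTT=4 mmAaBbTt=8 mmAaBbtt=4 mmAabbTT=2 mmAabbTt=4 mmAabbtt=2 mmaaBBTT=1 mmaaBBTt=2 mmaaBBtt=1 mmaaBbTT=2 mmaaBbTt=4 mmaaBbtt=2 mmaabbTT=1 mmaabbTt=2 mmaabbtt=1
mm aa B_ tt hits 3/256; gcd=1; 3÷1/256÷1 = 3/256

P(mm aa B_ tt) = 3/256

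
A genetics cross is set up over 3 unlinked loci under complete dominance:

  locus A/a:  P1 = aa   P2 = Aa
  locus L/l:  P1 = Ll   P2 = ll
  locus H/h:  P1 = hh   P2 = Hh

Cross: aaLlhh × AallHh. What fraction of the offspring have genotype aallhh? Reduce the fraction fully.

P(aallhh) = 1/8

aaLlhh gametes: aLh×4, alh×4
AallHh gametes: AlH×2, Alh×2, alH×2, alh×2
aaLlhh×AallHh grid (8·8=64): AaLlHh=8 AaLlhh=8 AallHh=8 Aallhh=8 aaLlHh=8 aaLlhh=8 aallHh=8 aallhh=8
aallhh hits 8/64; gcd=8; 8÷8/64÷8 = 1/8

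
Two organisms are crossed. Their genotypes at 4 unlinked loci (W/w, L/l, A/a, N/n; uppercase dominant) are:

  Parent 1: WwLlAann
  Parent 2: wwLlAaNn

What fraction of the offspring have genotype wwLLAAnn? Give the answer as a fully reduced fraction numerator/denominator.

P(wwLLAAnn) = 1/64

WwLlAann gametes: WLAn×2, WLan×2, WlAn×2, Wlan×2, wLAn×2, wLan×2, wlAn×2, wlan×2
wwLlAaNn gametes: wLAN×2, wLAn×2, wLaN×2, wLan×2, wlAN×2, wlAn×2, wlaN×2, wlan×2
WwLlAann×wwLlAaNn grid (16·16=256): WwLLAANn=4 WwLLAAnn=4 WwLLAaNn=8 WwLLAann=8 WwLLaaNn=4 WwLLaann=4 WwLlAANn=8 WwLlAAnn=8 WwLlAaNn=16 WwLlAann=16 WwLlaaNn=8 WwLlaann=8 WwllAANn=4 WwllAAnn=4 WwllAaNn=8 WwllAann=8 WwllaaNn=4 Wwllaann=4 wwLLAANn=4 wwLLAAnn=4 wwLLAaNn=8 wwLLAann=8 wwLLaaNn=4 wwLLaann=4 wwLlAANn=8 wwLlAAnn=8 wwLlAaNn=16 wwLlAann=16 wwLlaaNn=8 wwLlaann=8 wwllAANn=4 wwllAAnn=4 wwllAaNn=8 wwllAann=8 wwllaaNn=4 wwllaann=4
wwLLAAnn hits 4/256; gcd=4; 4÷4/256÷4 = 1/64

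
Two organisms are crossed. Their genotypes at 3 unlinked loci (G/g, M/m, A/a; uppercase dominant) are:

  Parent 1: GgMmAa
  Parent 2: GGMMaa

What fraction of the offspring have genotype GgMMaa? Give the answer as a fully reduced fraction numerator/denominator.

GgMmAa gametes: GMA×1, GMa×1, GmA×1, Gma×1, gMA×1, gMa×1, gmA×1, gma×1
GGMMaa gametes: GMa×8
GgMmAa×GGMMaa grid (8·8=64): GGMMAa=8 GGMMaa=8 GGMmAa=8 GGMmaa=8 GgMMAa=8 GgMMaa=8 GgMmAa=8 GgMmaa=8
GgMMaa hits 8/64; gcd=8; 8÷8/64÷8 = 1/8

P(GgMMaa) = 1/8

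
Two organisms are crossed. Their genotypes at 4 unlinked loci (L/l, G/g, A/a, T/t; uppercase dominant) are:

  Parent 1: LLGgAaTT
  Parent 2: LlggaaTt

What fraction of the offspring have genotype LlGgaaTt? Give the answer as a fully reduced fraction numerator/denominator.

LLGgAaTT gametes: LGAT×4, LGaT×4, LgAT×4, LgaT×4
LlggaaTt gametes: LgaT×4, Lgat×4, lgaT×4, lgat×4
LLGgAaTT×LlggaaTt grid (16·16=256): LLGgAaTT=16 LLGgAaTt=16 LLGgaaTT=16 LLGgaaTt=16 LLggAaTT=16 LLggAaTt=16 LLggaaTT=16 LLggaaTt=16 LlGgAaTT=16 LlGgAaTt=16 LlGgaaTT=16 LlGgaaTt=16 LlggAaTT=16 LlggAaTt=16 LlggaaTT=16 LlggaaTt=16
LlGgaaTt hits 16/256; gcd=16; 16÷16/256÷16 = 1/16

P(LlGgaaTt) = 1/16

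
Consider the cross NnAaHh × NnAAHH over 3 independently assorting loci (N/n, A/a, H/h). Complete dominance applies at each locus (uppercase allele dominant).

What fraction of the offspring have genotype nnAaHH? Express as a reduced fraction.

P(nnAaHH) = 1/16

NnAaHh gametes: NAH×1, NAh×1, NaH×1, Nah×1, nAH×1, nAh×1, naH×1, nah×1
NnAAHH gametes: NAH×4, nAH×4
NnAaHh×NnAAHH grid (8·8=64): NNAAHH=4 NNAAHh=4 NNAaHH=4 NNAaHh=4 NnAAHH=8 NnAAHh=8 NnAaHH=8 NnAaHh=8 nnAAHH=4 nnAAHh=4 nnAaHH=4 nnAaHh=4
nnAaHH hits 4/64; gcd=4; 4÷4/64÷4 = 1/16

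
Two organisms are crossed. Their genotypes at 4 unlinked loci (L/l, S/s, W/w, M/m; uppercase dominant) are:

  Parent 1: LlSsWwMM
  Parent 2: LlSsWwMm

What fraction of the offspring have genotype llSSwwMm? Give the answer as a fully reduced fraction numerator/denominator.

LlSsWwMM gametes: LSWM×2, LSwM×2, LsWM×2, LswM×2, lSWM×2, lSwM×2, lsWM×2, lswM×2
LlSsWwMm gametes: LSWM×1, LSWm×1, LSwM×1, LSwm×1, LsWM×1, LsWm×1, LswM×1, Lswm×1, lSWM×1, lSWm×1, lSwM×1, lSwm×1, lsWM×1, lsWm×1, lswM×1, lswm×1
LlSsWwMM×LlSsWwMm grid (16·16=256): LLSSWWMM=2 LLSSWWMm=2 LLSSWwMM=4 LLSSWwMm=4 LLSSwwMM=2 LLSSwwMm=2 LLSsWWMM=4 LLSsWWMm=4 LLSsWwMM=8 LLSsWwMm=8 LLSswwMM=4 LLSswwMm=4 LLssWWMM=2 LLssWWMm=2 LLssWwMM=4 LLssWwMm=4 LLsswwMM=2 LLsswwMm=2 LlSSWWMM=4 LlSSWWMm=4 LlSSWwMM=8 LlSSWwMm=8 LlSSwwMM=4 LlSSwwMm=4 LlSsWWMM=8 LlSsWWMm=8 LlSsWwMM=16 LlSsWwMm=16 LlSswwMM=8 LlSswwMm=8 LlssWWMM=4 LlssWWMm=4 LlssWwMM=8 LlssWwMm=8 LlsswwMM=4 LlsswwMm=4 llSSWWMM=2 llSSWWMm=2 llSSWwMM=4 llSSWwMm=4 llSSwwMM=2 llSSwwMm=2 llSsWWMM=4 llSsWWMm=4 llSsWwMM=8 llSsWwMm=8 llSswwMM=4 llSswwMm=4 llssWWMM=2 llssWWMm=2 llssWwMM=4 llssWwMm=4 llsswwMM=2 llsswwMm=2
llSSwwMm hits 2/256; gcd=2; 2÷2/256÷2 = 1/128

P(llSSwwMm) = 1/128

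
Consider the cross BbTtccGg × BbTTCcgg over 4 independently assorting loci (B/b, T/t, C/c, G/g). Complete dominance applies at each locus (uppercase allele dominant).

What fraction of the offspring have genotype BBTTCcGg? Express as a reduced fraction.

BbTtccGg gametes: BTcG×2, BTcg×2, BtcG×2, Btcg×2, bTcG×2, bTcg×2, btcG×2, btcg×2
BbTTCcgg gametes: BTCg×4, BTcg×4, bTCg×4, bTcg×4
BbTtccGg×BbTTCcgg grid (16·16=256): BBTTCcGg=8 BBTTCcgg=8 BBTTccGg=8 BBTTccgg=8 BBTtCcGg=8 BBTtCcgg=8 BBTtccGg=8 BBTtccgg=8 BbTTCcGg=16 BbTTCcgg=16 BbTTccGg=16 BbTTccgg=16 BbTtCcGg=16 BbTtCcgg=16 BbTtccGg=16 BbTtccgg=16 bbTTCcGg=8 bbTTCcgg=8 bbTTccGg=8 bbTTccgg=8 bbTtCcGg=8 bbTtCcgg=8 bbTtccGg=8 bbTtccgg=8
BBTTCcGg hits 8/256; gcd=8; 8÷8/256÷8 = 1/32

P(BBTTCcGg) = 1/32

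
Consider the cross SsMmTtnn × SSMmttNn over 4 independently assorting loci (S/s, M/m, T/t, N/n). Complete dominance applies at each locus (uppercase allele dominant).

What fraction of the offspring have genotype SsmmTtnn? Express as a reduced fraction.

SsMmTtnn gametes: SMTn×2, SMtn×2, SmTn×2, Smtn×2, sMTn×2, sMtn×2, smTn×2, smtn×2
SSMmttNn gametes: SMtN×4, SMtn×4, SmtN×4, Smtn×4
SsMmTtnn×SSMmttNn grid (16·16=256): SSMMTtNn=8 SSMMTtnn=8 SSMMttNn=8 SSMMttnn=8 SSMmTtNn=16 SSMmTtnn=16 SSMmttNn=16 SSMmttnn=16 SSmmTtNn=8 SSmmTtnn=8 SSmmttNn=8 SSmmttnn=8 SsMMTtNn=8 SsMMTtnn=8 SsMMttNn=8 SsMMttnn=8 SsMmTtNn=16 SsMmTtnn=16 SsMmttNn=16 SsMmttnn=16 SsmmTtNn=8 SsmmTtnn=8 SsmmttNn=8 Ssmmttnn=8
SsmmTtnn hits 8/256; gcd=8; 8÷8/256÷8 = 1/32

P(SsmmTtnn) = 1/32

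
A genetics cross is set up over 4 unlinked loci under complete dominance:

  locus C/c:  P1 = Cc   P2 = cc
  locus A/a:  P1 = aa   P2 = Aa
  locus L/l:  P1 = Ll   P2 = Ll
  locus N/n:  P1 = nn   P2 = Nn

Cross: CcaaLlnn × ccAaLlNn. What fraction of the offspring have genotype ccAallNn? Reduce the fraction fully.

P(ccAallNn) = 1/32

CcaaLlnn gametes: CaLn×4, Caln×4, caLn×4, caln×4
ccAaLlNn gametes: cALN×2, cALn×2, cAlN×2, cAln×2, caLN×2, caLn×2, calN×2, caln×2
CcaaLlnn×ccAaLlNn grid (16·16=256): CcAaLLNn=8 CcAaLLnn=8 CcAaLlNn=16 CcAaLlnn=16 CcAallNn=8 CcAallnn=8 CcaaLLNn=8 CcaaLLnn=8 CcaaLlNn=16 CcaaLlnn=16 CcaallNn=8 Ccaallnn=8 ccAaLLNn=8 ccAaLLnn=8 ccAaLlNn=16 ccAaLlnn=16 ccAallNn=8 ccAallnn=8 ccaaLLNn=8 ccaaLLnn=8 ccaaLlNn=16 ccaaLlnn=16 ccaallNn=8 ccaallnn=8
ccAallNn hits 8/256; gcd=8; 8÷8/256÷8 = 1/32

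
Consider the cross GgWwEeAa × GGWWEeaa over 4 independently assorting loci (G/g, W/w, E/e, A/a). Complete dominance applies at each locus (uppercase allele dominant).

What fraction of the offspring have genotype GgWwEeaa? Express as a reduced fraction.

GgWwEeAa gametes: GWEA×1, GWEa×1, GWeA×1, GWea×1, GwEA×1, GwEa×1, GweA×1, Gwea×1, gWEA×1, gWEa×1, gWeA×1, gWea×1, gwEA×1, gwEa×1, gweA×1, gwea×1
GGWWEeaa gametes: GWEa×8, GWea×8
GgWwEeAa×GGWWEeaa grid (16·16=256): GGWWEEAa=8 GGWWEEaa=8 GGWWEeAa=16 GGWWEeaa=16 GGWWeeAa=8 GGWWeeaa=8 GGWwEEAa=8 GGWwEEaa=8 GGWwEeAa=16 GGWwEeaa=16 GGWweeAa=8 GGWweeaa=8 GgWWEEAa=8 GgWWEEaa=8 GgWWEeAa=16 GgWWEeaa=16 GgWWeeAa=8 GgWWeeaa=8 GgWwEEAa=8 GgWwEEaa=8 GgWwEeAa=16 GgWwEeaa=16 GgWweeAa=8 GgWweeaa=8
GgWwEeaa hits 16/256; gcd=16; 16÷16/256÷16 = 1/16

P(GgWwEeaa) = 1/16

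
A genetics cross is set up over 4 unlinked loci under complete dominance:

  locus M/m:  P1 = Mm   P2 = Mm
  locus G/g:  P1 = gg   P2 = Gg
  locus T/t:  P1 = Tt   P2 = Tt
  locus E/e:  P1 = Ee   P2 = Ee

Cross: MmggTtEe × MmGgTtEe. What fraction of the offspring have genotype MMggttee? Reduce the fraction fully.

P(MMggttee) = 1/128

MmggTtEe gametes: MgTE×2, MgTe×2, MgtE×2, Mgte×2, mgTE×2, mgTe×2, mgtE×2, mgte×2
MmGgTtEe gametes: MGTE×1, MGTe×1, MGtE×1, MGte×1, MgTE×1, MgTe×1, MgtE×1, Mgte×1, mGTE×1, mGTe×1, mGtE×1, mGte×1, mgTE×1, mgTe×1, mgtE×1, mgte×1
MmggTtEe×MmGgTtEe grid (16·16=256): MMGgTTEE=2 MMGgTTEe=4 MMGgTTee=2 MMGgTtEE=4 MMGgTtEe=8 MMGgTtee=4 MMGgttEE=2 MMGgttEe=4 MMGgttee=2 MMggTTEE=2 MMggTTEe=4 MMggTTee=2 MMggTtEE=4 MMggTtEe=8 MMggTtee=4 MMggttEE=2 MMggttEe=4 MMggttee=2 MmGgTTEE=4 MmGgTTEe=8 MmGgTTee=4 MmGgTtEE=8 MmGgTtEe=16 MmGgTtee=8 MmGgttEE=4 MmGgttEe=8 MmGgttee=4 MmggTTEE=4 MmggTTEe=8 MmggTTee=4 MmggTtEE=8 MmggTtEe=16 MmggTtee=8 MmggttEE=4 MmggttEe=8 Mmggttee=4 mmGgTTEE=2 mmGgTTEe=4 mmGgTTee=2 mmGgTtEE=4 mmGgTtEe=8 mmGgTtee=4 mmGgttEE=2 mmGgttEe=4 mmGgttee=2 mmggTTEE=2 mmggTTEe=4 mmggTTee=2 mmggTtEE=4 mmggTtEe=8 mmggTtee=4 mmggttEE=2 mmggttEe=4 mmggttee=2
MMggttee hits 2/256; gcd=2; 2÷2/256÷2 = 1/128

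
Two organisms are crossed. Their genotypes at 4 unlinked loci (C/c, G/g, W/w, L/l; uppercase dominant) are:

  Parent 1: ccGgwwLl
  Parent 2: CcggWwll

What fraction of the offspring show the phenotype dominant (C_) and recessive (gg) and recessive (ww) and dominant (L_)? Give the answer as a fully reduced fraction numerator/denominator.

P(C_ gg ww L_) = 1/16

ccGgwwLl gametes: cGwL×4, cGwl×4, cgwL×4, cgwl×4
CcggWwll gametes: CgWl×4, Cgwl×4, cgWl×4, cgwl×4
ccGgwwLl×CcggWwll grid (16·16=256): CcGgWwLl=16 CcGgWwll=16 CcGgwwLl=16 CcGgwwll=16 CcggWwLl=16 CcggWwll=16 CcggwwLl=16 Ccggwwll=16 ccGgWwLl=16 ccGgWwll=16 ccGgwwLl=16 ccGgwwll=16 ccggWwLl=16 ccggWwll=16 ccggwwLl=16 ccggwwll=16
C_ gg ww L_ hits 16/256; gcd=16; 16÷16/256÷16 = 1/16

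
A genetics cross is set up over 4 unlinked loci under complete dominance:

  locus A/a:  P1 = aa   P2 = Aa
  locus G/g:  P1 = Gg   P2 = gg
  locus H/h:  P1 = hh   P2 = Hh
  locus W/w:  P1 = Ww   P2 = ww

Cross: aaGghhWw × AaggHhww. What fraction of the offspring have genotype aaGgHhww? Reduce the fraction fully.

aaGghhWw gametes: aGhW×4, aGhw×4, aghW×4, aghw×4
AaggHhww gametes: AgHw×4, Aghw×4, agHw×4, aghw×4
aaGghhWw×AaggHhww grid (16·16=256): AaGgHhWw=16 AaGgHhww=16 AaGghhWw=16 AaGghhww=16 AaggHhWw=16 AaggHhww=16 AagghhWw=16 Aagghhww=16 aaGgHhWw=16 aaGgHhww=16 aaGghhWw=16 aaGghhww=16 aaggHhWw=16 aaggHhww=16 aagghhWw=16 aagghhww=16
aaGgHhww hits 16/256; gcd=16; 16÷16/256÷16 = 1/16

P(aaGgHhww) = 1/16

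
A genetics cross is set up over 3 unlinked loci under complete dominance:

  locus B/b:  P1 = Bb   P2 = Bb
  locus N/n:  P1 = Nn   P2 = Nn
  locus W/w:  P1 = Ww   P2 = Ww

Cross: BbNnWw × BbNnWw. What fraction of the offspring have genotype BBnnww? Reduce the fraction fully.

P(BBnnww) = 1/64

BbNnWw gametes: BNW×1, BNw×1, BnW×1, Bnw×1, bNW×1, bNw×1, bnW×1, bnw×1
BbNnWw gametes: BNW×1, BNw×1, BnW×1, Bnw×1, bNW×1, bNw×1, bnW×1, bnw×1
BbNnWw×BbNnWw grid (8·8=64): BBNNWW=1 BBNNWw=2 BBNNww=1 BBNnWW=2 BBNnWw=4 BBNnww=2 BBnnWW=1 BBnnWw=2 BBnnww=1 BbNNWW=2 BbNNWw=4 BbNNww=2 BbNnWW=4 BbNnWw=8 BbNnww=4 BbnnWW=2 BbnnWw=4 Bbnnww=2 bbNNWW=1 bbNNWw=2 bbNNww=1 bbNnWW=2 bbNnWw=4 bbNnww=2 bbnnWW=1 bbnnWw=2 bbnnww=1
BBnnww hits 1/64; gcd=1; 1÷1/64÷1 = 1/64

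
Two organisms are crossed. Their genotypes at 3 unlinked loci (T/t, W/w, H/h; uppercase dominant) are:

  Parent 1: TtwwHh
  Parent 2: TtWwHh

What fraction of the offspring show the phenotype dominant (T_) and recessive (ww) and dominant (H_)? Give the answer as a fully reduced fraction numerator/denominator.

P(T_ ww H_) = 9/32

TtwwHh gametes: TwH×2, Twh×2, twH×2, twh×2
TtWwHh gametes: TWH×1, TWh×1, TwH×1, Twh×1, tWH×1, tWh×1, twH×1, twh×1
TtwwHh×TtWwHh grid (8·8=64): TTWwHH=2 TTWwHh=4 TTWwhh=2 TTwwHH=2 TTwwHh=4 TTwwhh=2 TtWwHH=4 TtWwHh=8 TtWwhh=4 TtwwHH=4 TtwwHh=8 Ttwwhh=4 ttWwHH=2 ttWwHh=4 ttWwhh=2 ttwwHH=2 ttwwHh=4 ttwwhh=2
T_ ww H_ hits 18/64; gcd=2; 18÷2/64÷2 = 9/32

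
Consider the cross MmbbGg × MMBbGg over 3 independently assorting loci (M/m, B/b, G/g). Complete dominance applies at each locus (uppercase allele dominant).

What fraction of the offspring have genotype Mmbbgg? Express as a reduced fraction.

P(Mmbbgg) = 1/16

MmbbGg gametes: MbG×2, Mbg×2, mbG×2, mbg×2
MMBbGg gametes: MBG×2, MBg×2, MbG×2, Mbg×2
MmbbGg×MMBbGg grid (8·8=64): MMBbGG=4 MMBbGg=8 MMBbgg=4 MMbbGG=4 MMbbGg=8 MMbbgg=4 MmBbGG=4 MmBbGg=8 MmBbgg=4 MmbbGG=4 MmbbGg=8 Mmbbgg=4
Mmbbgg hits 4/64; gcd=4; 4÷4/64÷4 = 1/16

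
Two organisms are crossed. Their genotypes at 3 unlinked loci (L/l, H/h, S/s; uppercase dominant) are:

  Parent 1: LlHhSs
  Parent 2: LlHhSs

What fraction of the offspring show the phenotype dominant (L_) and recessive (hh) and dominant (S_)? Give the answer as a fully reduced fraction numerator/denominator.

LlHhSs gametes: LHS×1, LHs×1, LhS×1, Lhs×1, lHS×1, lHs×1, lhS×1, lhs×1
LlHhSs gametes: LHS×1, LHs×1, LhS×1, Lhs×1, lHS×1, lHs×1, lhS×1, lhs×1
LlHhSs×LlHhSs grid (8·8=64): LLHHSS=1 LLHHSs=2 LLHHss=1 LLHhSS=2 LLHhSs=4 LLHhss=2 LLhhSS=1 LLhhSs=2 LLhhss=1 LlHHSS=2 LlHHSs=4 LlHHss=2 LlHhSS=4 LlHhSs=8 LlHhss=4 LlhhSS=2 LlhhSs=4 Llhhss=2 llHHSS=1 llHHSs=2 llHHss=1 llHhSS=2 llHhSs=4 llHhss=2 llhhSS=1 llhhSs=2 llhhss=1
L_ hh S_ hits 9/64; gcd=1; 9÷1/64÷1 = 9/64

P(L_ hh S_) = 9/64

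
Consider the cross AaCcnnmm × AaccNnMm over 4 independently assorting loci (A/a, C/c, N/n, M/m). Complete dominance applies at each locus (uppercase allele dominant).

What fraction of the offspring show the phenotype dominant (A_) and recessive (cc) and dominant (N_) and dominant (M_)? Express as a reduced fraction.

AaCcnnmm gametes: ACnm×4, Acnm×4, aCnm×4, acnm×4
AaccNnMm gametes: AcNM×2, AcNm×2, AcnM×2, Acnm×2, acNM×2, acNm×2, acnM×2, acnm×2
AaCcnnmm×AaccNnMm grid (16·16=256): AACcNnMm=8 AACcNnmm=8 AACcnnMm=8 AACcnnmm=8 AAccNnMm=8 AAccNnmm=8 AAccnnMm=8 AAccnnmm=8 AaCcNnMm=16 AaCcNnmm=16 AaCcnnMm=16 AaCcnnmm=16 AaccNnMm=16 AaccNnmm=16 AaccnnMm=16 Aaccnnmm=16 aaCcNnMm=8 aaCcNnmm=8 aaCcnnMm=8 aaCcnnmm=8 aaccNnMm=8 aaccNnmm=8 aaccnnMm=8 aaccnnmm=8
A_ cc N_ M_ hits 24/256; gcd=8; 24÷8/256÷8 = 3/32

P(A_ cc N_ M_) = 3/32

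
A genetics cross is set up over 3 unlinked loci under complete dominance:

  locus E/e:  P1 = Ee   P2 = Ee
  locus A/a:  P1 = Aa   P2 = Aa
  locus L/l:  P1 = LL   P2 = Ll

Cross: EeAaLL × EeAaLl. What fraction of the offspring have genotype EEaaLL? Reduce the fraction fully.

P(EEaaLL) = 1/32

EeAaLL gametes: EAL×2, EaL×2, eAL×2, eaL×2
EeAaLl gametes: EAL×1, EAl×1, EaL×1, Eal×1, eAL×1, eAl×1, eaL×1, eal×1
EeAaLL×EeAaLl grid (8·8=64): EEAALL=2 EEAALl=2 EEAaLL=4 EEAaLl=4 EEaaLL=2 EEaaLl=2 EeAALL=4 EeAALl=4 EeAaLL=8 EeAaLl=8 EeaaLL=4 EeaaLl=4 eeAALL=2 eeAALl=2 eeAaLL=4 eeAaLl=4 eeaaLL=2 eeaaLl=2
EEaaLL hits 2/64; gcd=2; 2÷2/64÷2 = 1/32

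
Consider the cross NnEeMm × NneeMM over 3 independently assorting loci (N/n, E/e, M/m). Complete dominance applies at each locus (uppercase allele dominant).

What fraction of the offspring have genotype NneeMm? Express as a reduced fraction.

NnEeMm gametes: NEM×1, NEm×1, NeM×1, Nem×1, nEM×1, nEm×1, neM×1, nem×1
NneeMM gametes: NeM×4, neM×4
NnEeMm×NneeMM grid (8·8=64): NNEeMM=4 NNEeMm=4 NNeeMM=4 NNeeMm=4 NnEeMM=8 NnEeMm=8 NneeMM=8 NneeMm=8 nnEeMM=4 nnEeMm=4 nneeMM=4 nneeMm=4
NneeMm hits 8/64; gcd=8; 8÷8/64÷8 = 1/8

P(NneeMm) = 1/8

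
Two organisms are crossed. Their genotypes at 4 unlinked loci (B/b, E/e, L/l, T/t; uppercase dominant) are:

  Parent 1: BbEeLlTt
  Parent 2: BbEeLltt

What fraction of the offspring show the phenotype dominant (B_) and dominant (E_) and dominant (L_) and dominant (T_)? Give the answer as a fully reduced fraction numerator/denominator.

P(B_ E_ L_ T_) = 27/128

BbEeLlTt gametes: BELT×1, BELt×1, BElT×1, BElt×1, BeLT×1, BeLt×1, BelT×1, Belt×1, bELT×1, bELt×1, bElT×1, bElt×1, beLT×1, beLt×1, belT×1, belt×1
BbEeLltt gametes: BELt×2, BElt×2, BeLt×2, Belt×2, bELt×2, bElt×2, beLt×2, belt×2
BbEeLlTt×BbEeLltt grid (16·16=256): BBEELLTt=2 BBEELLtt=2 BBEELlTt=4 BBEELltt=4 BBEEllTt=2 BBEElltt=2 BBEeLLTt=4 BBEeLLtt=4 BBEeLlTt=8 BBEeLltt=8 BBEellTt=4 BBEelltt=4 BBeeLLTt=2 BBeeLLtt=2 BBeeLlTt=4 BBeeLltt=4 BBeellTt=2 BBeelltt=2 BbEELLTt=4 BbEELLtt=4 BbEELlTt=8 BbEELltt=8 BbEEllTt=4 BbEElltt=4 BbEeLLTt=8 BbEeLLtt=8 BbEeLlTt=16 BbEeLltt=16 BbEellTt=8 BbEelltt=8 BbeeLLTt=4 BbeeLLtt=4 BbeeLlTt=8 BbeeLltt=8 BbeellTt=4 Bbeelltt=4 bbEELLTt=2 bbEELLtt=2 bbEELlTt=4 bbEELltt=4 bbEEllTt=2 bbEElltt=2 bbEeLLTt=4 bbEeLLtt=4 bbEeLlTt=8 bbEeLltt=8 bbEellTt=4 bbEelltt=4 bbeeLLTt=2 bbeeLLtt=2 bbeeLlTt=4 bbeeLltt=4 bbeellTt=2 bbeelltt=2
B_ E_ L_ T_ hits 54/256; gcd=2; 54÷2/256÷2 = 27/128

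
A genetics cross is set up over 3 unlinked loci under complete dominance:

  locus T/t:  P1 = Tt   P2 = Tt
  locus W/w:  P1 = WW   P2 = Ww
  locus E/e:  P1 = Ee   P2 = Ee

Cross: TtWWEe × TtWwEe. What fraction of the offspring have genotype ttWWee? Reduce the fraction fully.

TtWWEe gametes: TWE×2, TWe×2, tWE×2, tWe×2
TtWwEe gametes: TWE×1, TWe×1, TwE×1, Twe×1, tWE×1, tWe×1, twE×1, twe×1
TtWWEe×TtWwEe grid (8·8=64): TTWWEE=2 TTWWEe=4 TTWWee=2 TTWwEE=2 TTWwEe=4 TTWwee=2 TtWWEE=4 TtWWEe=8 TtWWee=4 TtWwEE=4 TtWwEe=8 TtWwee=4 ttWWEE=2 ttWWEe=4 ttWWee=2 ttWwEE=2 ttWwEe=4 ttWwee=2
ttWWee hits 2/64; gcd=2; 2÷2/64÷2 = 1/32

P(ttWWee) = 1/32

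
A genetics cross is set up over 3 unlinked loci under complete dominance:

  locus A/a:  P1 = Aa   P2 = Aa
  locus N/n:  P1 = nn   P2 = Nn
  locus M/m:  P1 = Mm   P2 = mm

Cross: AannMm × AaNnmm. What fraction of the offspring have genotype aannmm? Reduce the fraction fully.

P(aannmm) = 1/16

AannMm gametes: AnM×2, Anm×2, anM×2, anm×2
AaNnmm gametes: ANm×2, Anm×2, aNm×2, anm×2
AannMm×AaNnmm grid (8·8=64): AANnMm=4 AANnmm=4 AAnnMm=4 AAnnmm=4 AaNnMm=8 AaNnmm=8 AannMm=8 Aannmm=8 aaNnMm=4 aaNnmm=4 aannMm=4 aannmm=4
aannmm hits 4/64; gcd=4; 4÷4/64÷4 = 1/16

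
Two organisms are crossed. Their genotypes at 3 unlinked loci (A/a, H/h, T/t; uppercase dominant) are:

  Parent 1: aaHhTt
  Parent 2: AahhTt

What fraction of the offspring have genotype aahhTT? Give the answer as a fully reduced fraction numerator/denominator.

aaHhTt gametes: aHT×2, aHt×2, ahT×2, aht×2
AahhTt gametes: AhT×2, Aht×2, ahT×2, aht×2
aaHhTt×AahhTt grid (8·8=64): AaHhTT=4 AaHhTt=8 AaHhtt=4 AahhTT=4 AahhTt=8 Aahhtt=4 aaHhTT=4 aaHhTt=8 aaHhtt=4 aahhTT=4 aahhTt=8 aahhtt=4
aahhTT hits 4/64; gcd=4; 4÷4/64÷4 = 1/16

P(aahhTT) = 1/16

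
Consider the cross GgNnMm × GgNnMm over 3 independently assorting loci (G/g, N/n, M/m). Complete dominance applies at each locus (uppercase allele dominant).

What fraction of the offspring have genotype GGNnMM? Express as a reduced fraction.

GgNnMm gametes: GNM×1, GNm×1, GnM×1, Gnm×1, gNM×1, gNm×1, gnM×1, gnm×1
GgNnMm gametes: GNM×1, GNm×1, GnM×1, Gnm×1, gNM×1, gNm×1, gnM×1, gnm×1
GgNnMm×GgNnMm grid (8·8=64): GGNNMM=1 GGNNMm=2 GGNNmm=1 GGNnMM=2 GGNnMm=4 GGNnmm=2 GGnnMM=1 GGnnMm=2 GGnnmm=1 GgNNMM=2 GgNNMm=4 GgNNmm=2 GgNnMM=4 GgNnMm=8 GgNnmm=4 GgnnMM=2 GgnnMm=4 Ggnnmm=2 ggNNMM=1 ggNNMm=2 ggNNmm=1 ggNnMM=2 ggNnMm=4 ggNnmm=2 ggnnMM=1 ggnnMm=2 ggnnmm=1
GGNnMM hits 2/64; gcd=2; 2÷2/64÷2 = 1/32

P(GGNnMM) = 1/32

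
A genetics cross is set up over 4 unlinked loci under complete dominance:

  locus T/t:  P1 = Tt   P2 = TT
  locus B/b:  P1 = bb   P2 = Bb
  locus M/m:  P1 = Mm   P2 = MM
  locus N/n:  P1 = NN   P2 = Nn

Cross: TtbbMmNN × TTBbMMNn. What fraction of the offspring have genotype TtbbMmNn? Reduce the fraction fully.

P(TtbbMmNn) = 1/16

TtbbMmNN gametes: TbMN×4, TbmN×4, tbMN×4, tbmN×4
TTBbMMNn gametes: TBMN×4, TBMn×4, TbMN×4, TbMn×4
TtbbMmNN×TTBbMMNn grid (16·16=256): TTBbMMNN=16 TTBbMMNn=16 TTBbMmNN=16 TTBbMmNn=16 TTbbMMNN=16 TTbbMMNn=16 TTbbMmNN=16 TTbbMmNn=16 TtBbMMNN=16 TtBbMMNn=16 TtBbMmNN=16 TtBbMmNn=16 TtbbMMNN=16 TtbbMMNn=16 TtbbMmNN=16 TtbbMmNn=16
TtbbMmNn hits 16/256; gcd=16; 16÷16/256÷16 = 1/16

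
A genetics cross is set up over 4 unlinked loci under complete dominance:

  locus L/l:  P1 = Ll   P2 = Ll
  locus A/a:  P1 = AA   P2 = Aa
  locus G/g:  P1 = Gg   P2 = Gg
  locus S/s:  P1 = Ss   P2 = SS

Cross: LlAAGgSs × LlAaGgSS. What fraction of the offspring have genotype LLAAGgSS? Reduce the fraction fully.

LlAAGgSs gametes: LAGS×2, LAGs×2, LAgS×2, LAgs×2, lAGS×2, lAGs×2, lAgS×2, lAgs×2
LlAaGgSS gametes: LAGS×2, LAgS×2, LaGS×2, LagS×2, lAGS×2, lAgS×2, laGS×2, lagS×2
LlAAGgSs×LlAaGgSS grid (16·16=256): LLAAGGSS=4 LLAAGGSs=4 LLAAGgSS=8 LLAAGgSs=8 LLAAggSS=4 LLAAggSs=4 LLAaGGSS=4 LLAaGGSs=4 LLAaGgSS=8 LLAaGgSs=8 LLAaggSS=4 LLAaggSs=4 LlAAGGSS=8 LlAAGGSs=8 LlAAGgSS=16 LlAAGgSs=16 LlAAggSS=8 LlAAggSs=8 LlAaGGSS=8 LlAaGGSs=8 LlAaGgSS=16 LlAaGgSs=16 LlAaggSS=8 LlAaggSs=8 llAAGGSS=4 llAAGGSs=4 llAAGgSS=8 llAAGgSs=8 llAAggSS=4 llAAggSs=4 llAaGGSS=4 llAaGGSs=4 llAaGgSS=8 llAaGgSs=8 llAaggSS=4 llAaggSs=4
LLAAGgSS hits 8/256; gcd=8; 8÷8/256÷8 = 1/32

P(LLAAGgSS) = 1/32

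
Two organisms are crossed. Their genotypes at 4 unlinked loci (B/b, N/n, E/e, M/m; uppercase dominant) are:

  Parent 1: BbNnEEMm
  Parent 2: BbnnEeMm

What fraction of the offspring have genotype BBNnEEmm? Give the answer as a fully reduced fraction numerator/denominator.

BbNnEEMm gametes: BNEM×2, BNEm×2, BnEM×2, BnEm×2, bNEM×2, bNEm×2, bnEM×2, bnEm×2
BbnnEeMm gametes: BnEM×2, BnEm×2, BneM×2, Bnem×2, bnEM×2, bnEm×2, bneM×2, bnem×2
BbNnEEMm×BbnnEeMm grid (16·16=256): BBNnEEMM=4 BBNnEEMm=8 BBNnEEmm=4 BBNnEeMM=4 BBNnEeMm=8 BBNnEemm=4 BBnnEEMM=4 BBnnEEMm=8 BBnnEEmm=4 BBnnEeMM=4 BBnnEeMm=8 BBnnEemm=4 BbNnEEMM=8 BbNnEEMm=16 BbNnEEmm=8 BbNnEeMM=8 BbNnEeMm=16 BbNnEemm=8 BbnnEEMM=8 BbnnEEMm=16 BbnnEEmm=8 BbnnEeMM=8 BbnnEeMm=16 BbnnEemm=8 bbNnEEMM=4 bbNnEEMm=8 bbNnEEmm=4 bbNnEeMM=4 bbNnEeMm=8 bbNnEemm=4 bbnnEEMM=4 bbnnEEMm=8 bbnnEEmm=4 bbnnEeMM=4 bbnnEeMm=8 bbnnEemm=4
BBNnEEmm hits 4/256; gcd=4; 4÷4/256÷4 = 1/64

P(BBNnEEmm) = 1/64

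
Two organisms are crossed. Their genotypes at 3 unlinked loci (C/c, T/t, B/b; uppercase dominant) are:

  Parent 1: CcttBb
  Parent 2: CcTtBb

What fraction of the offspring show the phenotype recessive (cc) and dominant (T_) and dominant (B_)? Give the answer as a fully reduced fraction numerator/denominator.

P(cc T_ B_) = 3/32

CcttBb gametes: CtB×2, Ctb×2, ctB×2, ctb×2
CcTtBb gametes: CTB×1, CTb×1, CtB×1, Ctb×1, cTB×1, cTb×1, ctB×1, ctb×1
CcttBb×CcTtBb grid (8·8=64): CCTtBB=2 CCTtBb=4 CCTtbb=2 CCttBB=2 CCttBb=4 CCttbb=2 CcTtBB=4 CcTtBb=8 CcTtbb=4 CcttBB=4 CcttBb=8 Ccttbb=4 ccTtBB=2 ccTtBb=4 ccTtbb=2 ccttBB=2 ccttBb=4 ccttbb=2
cc T_ B_ hits 6/64; gcd=2; 6÷2/64÷2 = 3/32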